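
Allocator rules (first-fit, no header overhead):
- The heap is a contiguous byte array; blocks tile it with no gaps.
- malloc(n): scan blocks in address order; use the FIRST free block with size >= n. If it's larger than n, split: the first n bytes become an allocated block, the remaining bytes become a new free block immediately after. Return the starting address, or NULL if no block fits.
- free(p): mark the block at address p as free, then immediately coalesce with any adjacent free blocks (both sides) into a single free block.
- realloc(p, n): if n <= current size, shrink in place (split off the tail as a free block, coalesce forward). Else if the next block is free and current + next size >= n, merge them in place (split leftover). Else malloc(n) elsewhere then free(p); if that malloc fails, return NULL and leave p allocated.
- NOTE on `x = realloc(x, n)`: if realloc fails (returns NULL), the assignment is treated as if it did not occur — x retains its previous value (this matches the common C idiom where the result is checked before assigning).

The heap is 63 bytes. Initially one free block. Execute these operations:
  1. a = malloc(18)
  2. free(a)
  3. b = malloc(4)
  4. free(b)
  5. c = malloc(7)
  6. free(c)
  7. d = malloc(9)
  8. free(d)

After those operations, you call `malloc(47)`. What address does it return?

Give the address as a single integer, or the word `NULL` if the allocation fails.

Op 1: a = malloc(18) -> a = 0; heap: [0-17 ALLOC][18-62 FREE]
Op 2: free(a) -> (freed a); heap: [0-62 FREE]
Op 3: b = malloc(4) -> b = 0; heap: [0-3 ALLOC][4-62 FREE]
Op 4: free(b) -> (freed b); heap: [0-62 FREE]
Op 5: c = malloc(7) -> c = 0; heap: [0-6 ALLOC][7-62 FREE]
Op 6: free(c) -> (freed c); heap: [0-62 FREE]
Op 7: d = malloc(9) -> d = 0; heap: [0-8 ALLOC][9-62 FREE]
Op 8: free(d) -> (freed d); heap: [0-62 FREE]
malloc(47): first-fit scan over [0-62 FREE] -> 0

Answer: 0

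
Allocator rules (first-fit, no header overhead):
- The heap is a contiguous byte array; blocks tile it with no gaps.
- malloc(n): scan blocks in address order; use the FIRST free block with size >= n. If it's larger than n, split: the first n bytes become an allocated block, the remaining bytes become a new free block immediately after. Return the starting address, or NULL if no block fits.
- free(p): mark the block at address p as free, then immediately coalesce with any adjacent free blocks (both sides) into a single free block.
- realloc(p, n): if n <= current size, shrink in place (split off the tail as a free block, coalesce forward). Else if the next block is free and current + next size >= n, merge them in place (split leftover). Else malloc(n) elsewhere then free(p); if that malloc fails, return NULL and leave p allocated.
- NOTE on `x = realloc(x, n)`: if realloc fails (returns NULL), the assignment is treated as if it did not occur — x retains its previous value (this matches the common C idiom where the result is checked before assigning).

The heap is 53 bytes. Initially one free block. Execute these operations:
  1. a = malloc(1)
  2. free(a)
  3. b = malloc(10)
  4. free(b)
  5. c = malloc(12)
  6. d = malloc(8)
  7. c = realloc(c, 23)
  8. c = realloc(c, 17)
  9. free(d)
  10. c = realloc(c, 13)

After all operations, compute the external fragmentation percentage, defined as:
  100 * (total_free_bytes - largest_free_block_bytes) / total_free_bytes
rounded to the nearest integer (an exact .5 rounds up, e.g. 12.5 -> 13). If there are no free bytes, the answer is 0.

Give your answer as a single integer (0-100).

Op 1: a = malloc(1) -> a = 0; heap: [0-0 ALLOC][1-52 FREE]
Op 2: free(a) -> (freed a); heap: [0-52 FREE]
Op 3: b = malloc(10) -> b = 0; heap: [0-9 ALLOC][10-52 FREE]
Op 4: free(b) -> (freed b); heap: [0-52 FREE]
Op 5: c = malloc(12) -> c = 0; heap: [0-11 ALLOC][12-52 FREE]
Op 6: d = malloc(8) -> d = 12; heap: [0-11 ALLOC][12-19 ALLOC][20-52 FREE]
Op 7: c = realloc(c, 23) -> c = 20; heap: [0-11 FREE][12-19 ALLOC][20-42 ALLOC][43-52 FREE]
Op 8: c = realloc(c, 17) -> c = 20; heap: [0-11 FREE][12-19 ALLOC][20-36 ALLOC][37-52 FREE]
Op 9: free(d) -> (freed d); heap: [0-19 FREE][20-36 ALLOC][37-52 FREE]
Op 10: c = realloc(c, 13) -> c = 20; heap: [0-19 FREE][20-32 ALLOC][33-52 FREE]
Free blocks: [20 20] total_free=40 largest=20 -> 100*(40-20)/40 = 2000/40 = 50

Answer: 50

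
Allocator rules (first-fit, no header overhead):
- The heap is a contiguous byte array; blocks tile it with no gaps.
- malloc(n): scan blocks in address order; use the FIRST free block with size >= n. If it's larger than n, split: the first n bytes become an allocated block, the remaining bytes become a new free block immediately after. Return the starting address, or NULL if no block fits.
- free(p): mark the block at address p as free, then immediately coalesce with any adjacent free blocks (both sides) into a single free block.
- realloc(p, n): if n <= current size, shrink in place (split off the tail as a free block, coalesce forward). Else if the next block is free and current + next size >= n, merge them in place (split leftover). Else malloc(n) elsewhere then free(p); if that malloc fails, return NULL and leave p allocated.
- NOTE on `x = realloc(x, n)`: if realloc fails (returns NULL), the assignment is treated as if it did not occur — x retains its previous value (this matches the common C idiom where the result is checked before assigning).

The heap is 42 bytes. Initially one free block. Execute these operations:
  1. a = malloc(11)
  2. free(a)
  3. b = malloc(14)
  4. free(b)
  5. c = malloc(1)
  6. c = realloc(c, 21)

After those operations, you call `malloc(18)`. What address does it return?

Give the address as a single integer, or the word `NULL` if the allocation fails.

Answer: 21

Derivation:
Op 1: a = malloc(11) -> a = 0; heap: [0-10 ALLOC][11-41 FREE]
Op 2: free(a) -> (freed a); heap: [0-41 FREE]
Op 3: b = malloc(14) -> b = 0; heap: [0-13 ALLOC][14-41 FREE]
Op 4: free(b) -> (freed b); heap: [0-41 FREE]
Op 5: c = malloc(1) -> c = 0; heap: [0-0 ALLOC][1-41 FREE]
Op 6: c = realloc(c, 21) -> c = 0; heap: [0-20 ALLOC][21-41 FREE]
malloc(18): first-fit scan over [0-20 ALLOC][21-41 FREE] -> 21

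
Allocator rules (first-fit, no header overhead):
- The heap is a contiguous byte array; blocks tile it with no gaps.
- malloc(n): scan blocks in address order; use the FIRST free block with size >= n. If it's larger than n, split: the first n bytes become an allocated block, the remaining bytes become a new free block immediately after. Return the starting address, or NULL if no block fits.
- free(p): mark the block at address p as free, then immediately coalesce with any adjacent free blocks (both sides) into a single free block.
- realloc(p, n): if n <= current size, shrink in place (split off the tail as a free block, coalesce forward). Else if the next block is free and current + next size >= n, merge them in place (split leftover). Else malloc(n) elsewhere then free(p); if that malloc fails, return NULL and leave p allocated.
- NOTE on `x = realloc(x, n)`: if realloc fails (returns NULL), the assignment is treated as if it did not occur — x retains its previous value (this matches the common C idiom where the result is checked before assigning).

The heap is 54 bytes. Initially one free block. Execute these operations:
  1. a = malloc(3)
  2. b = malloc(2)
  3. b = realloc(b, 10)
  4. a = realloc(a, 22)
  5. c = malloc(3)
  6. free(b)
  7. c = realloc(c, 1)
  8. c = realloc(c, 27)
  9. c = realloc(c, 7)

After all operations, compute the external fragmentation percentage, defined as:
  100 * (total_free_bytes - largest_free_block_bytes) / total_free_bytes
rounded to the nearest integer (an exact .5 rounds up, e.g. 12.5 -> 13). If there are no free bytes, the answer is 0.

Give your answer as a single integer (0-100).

Op 1: a = malloc(3) -> a = 0; heap: [0-2 ALLOC][3-53 FREE]
Op 2: b = malloc(2) -> b = 3; heap: [0-2 ALLOC][3-4 ALLOC][5-53 FREE]
Op 3: b = realloc(b, 10) -> b = 3; heap: [0-2 ALLOC][3-12 ALLOC][13-53 FREE]
Op 4: a = realloc(a, 22) -> a = 13; heap: [0-2 FREE][3-12 ALLOC][13-34 ALLOC][35-53 FREE]
Op 5: c = malloc(3) -> c = 0; heap: [0-2 ALLOC][3-12 ALLOC][13-34 ALLOC][35-53 FREE]
Op 6: free(b) -> (freed b); heap: [0-2 ALLOC][3-12 FREE][13-34 ALLOC][35-53 FREE]
Op 7: c = realloc(c, 1) -> c = 0; heap: [0-0 ALLOC][1-12 FREE][13-34 ALLOC][35-53 FREE]
Op 8: c = realloc(c, 27) -> NULL (c unchanged); heap: [0-0 ALLOC][1-12 FREE][13-34 ALLOC][35-53 FREE]
Op 9: c = realloc(c, 7) -> c = 0; heap: [0-6 ALLOC][7-12 FREE][13-34 ALLOC][35-53 FREE]
Free blocks: [6 19] total_free=25 largest=19 -> 100*(25-19)/25 = 600/25 = 24

Answer: 24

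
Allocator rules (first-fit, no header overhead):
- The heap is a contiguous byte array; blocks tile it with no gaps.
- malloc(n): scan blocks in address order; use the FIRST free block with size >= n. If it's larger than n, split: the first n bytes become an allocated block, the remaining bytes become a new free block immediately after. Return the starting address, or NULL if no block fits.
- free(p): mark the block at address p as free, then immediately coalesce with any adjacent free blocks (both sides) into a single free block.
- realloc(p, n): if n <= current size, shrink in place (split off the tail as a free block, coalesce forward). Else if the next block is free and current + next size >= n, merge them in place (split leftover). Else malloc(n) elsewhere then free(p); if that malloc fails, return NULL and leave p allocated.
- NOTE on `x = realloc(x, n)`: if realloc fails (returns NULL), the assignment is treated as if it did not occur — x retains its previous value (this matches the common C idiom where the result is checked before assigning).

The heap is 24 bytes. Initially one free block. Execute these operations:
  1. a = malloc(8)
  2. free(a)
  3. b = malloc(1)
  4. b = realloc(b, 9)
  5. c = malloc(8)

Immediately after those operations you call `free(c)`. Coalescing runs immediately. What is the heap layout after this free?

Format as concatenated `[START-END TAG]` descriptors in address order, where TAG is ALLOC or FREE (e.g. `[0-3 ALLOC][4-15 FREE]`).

Op 1: a = malloc(8) -> a = 0; heap: [0-7 ALLOC][8-23 FREE]
Op 2: free(a) -> (freed a); heap: [0-23 FREE]
Op 3: b = malloc(1) -> b = 0; heap: [0-0 ALLOC][1-23 FREE]
Op 4: b = realloc(b, 9) -> b = 0; heap: [0-8 ALLOC][9-23 FREE]
Op 5: c = malloc(8) -> c = 9; heap: [0-8 ALLOC][9-16 ALLOC][17-23 FREE]
free(c): c = 9 -> block [9-16 ALLOC]; mark free, coalesce with adjacent free neighbors -> [0-8 ALLOC][9-23 FREE]

Answer: [0-8 ALLOC][9-23 FREE]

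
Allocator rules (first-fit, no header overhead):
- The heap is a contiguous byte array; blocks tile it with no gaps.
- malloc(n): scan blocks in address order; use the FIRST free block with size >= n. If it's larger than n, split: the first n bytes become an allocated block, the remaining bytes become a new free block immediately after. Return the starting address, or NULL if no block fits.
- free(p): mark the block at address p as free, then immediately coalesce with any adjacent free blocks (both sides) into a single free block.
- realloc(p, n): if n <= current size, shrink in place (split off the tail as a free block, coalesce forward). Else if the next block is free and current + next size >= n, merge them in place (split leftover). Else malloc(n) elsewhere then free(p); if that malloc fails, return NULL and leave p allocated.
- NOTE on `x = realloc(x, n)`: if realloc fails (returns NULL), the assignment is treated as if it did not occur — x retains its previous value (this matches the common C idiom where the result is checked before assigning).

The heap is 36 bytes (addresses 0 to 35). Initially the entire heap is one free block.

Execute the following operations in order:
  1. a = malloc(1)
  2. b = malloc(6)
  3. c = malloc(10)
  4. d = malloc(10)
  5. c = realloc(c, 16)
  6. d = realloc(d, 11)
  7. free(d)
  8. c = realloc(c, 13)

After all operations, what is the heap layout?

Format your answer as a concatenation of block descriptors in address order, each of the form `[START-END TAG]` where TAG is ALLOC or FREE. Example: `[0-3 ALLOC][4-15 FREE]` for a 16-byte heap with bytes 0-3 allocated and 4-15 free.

Op 1: a = malloc(1) -> a = 0; heap: [0-0 ALLOC][1-35 FREE]
Op 2: b = malloc(6) -> b = 1; heap: [0-0 ALLOC][1-6 ALLOC][7-35 FREE]
Op 3: c = malloc(10) -> c = 7; heap: [0-0 ALLOC][1-6 ALLOC][7-16 ALLOC][17-35 FREE]
Op 4: d = malloc(10) -> d = 17; heap: [0-0 ALLOC][1-6 ALLOC][7-16 ALLOC][17-26 ALLOC][27-35 FREE]
Op 5: c = realloc(c, 16) -> NULL (c unchanged); heap: [0-0 ALLOC][1-6 ALLOC][7-16 ALLOC][17-26 ALLOC][27-35 FREE]
Op 6: d = realloc(d, 11) -> d = 17; heap: [0-0 ALLOC][1-6 ALLOC][7-16 ALLOC][17-27 ALLOC][28-35 FREE]
Op 7: free(d) -> (freed d); heap: [0-0 ALLOC][1-6 ALLOC][7-16 ALLOC][17-35 FREE]
Op 8: c = realloc(c, 13) -> c = 7; heap: [0-0 ALLOC][1-6 ALLOC][7-19 ALLOC][20-35 FREE]

Answer: [0-0 ALLOC][1-6 ALLOC][7-19 ALLOC][20-35 FREE]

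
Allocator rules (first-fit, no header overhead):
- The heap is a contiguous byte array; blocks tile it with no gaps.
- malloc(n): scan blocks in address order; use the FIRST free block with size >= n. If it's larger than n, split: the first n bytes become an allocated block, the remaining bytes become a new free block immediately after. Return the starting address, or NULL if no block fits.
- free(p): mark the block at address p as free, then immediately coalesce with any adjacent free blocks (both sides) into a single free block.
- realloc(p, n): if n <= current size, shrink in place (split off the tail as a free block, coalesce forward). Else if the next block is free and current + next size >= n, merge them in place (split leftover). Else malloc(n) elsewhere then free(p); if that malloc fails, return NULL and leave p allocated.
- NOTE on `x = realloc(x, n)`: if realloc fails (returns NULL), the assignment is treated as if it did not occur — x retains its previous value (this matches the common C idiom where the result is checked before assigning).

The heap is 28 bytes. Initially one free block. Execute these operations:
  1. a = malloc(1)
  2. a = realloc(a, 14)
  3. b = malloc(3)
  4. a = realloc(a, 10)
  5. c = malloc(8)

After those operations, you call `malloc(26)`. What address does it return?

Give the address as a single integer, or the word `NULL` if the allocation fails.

Answer: NULL

Derivation:
Op 1: a = malloc(1) -> a = 0; heap: [0-0 ALLOC][1-27 FREE]
Op 2: a = realloc(a, 14) -> a = 0; heap: [0-13 ALLOC][14-27 FREE]
Op 3: b = malloc(3) -> b = 14; heap: [0-13 ALLOC][14-16 ALLOC][17-27 FREE]
Op 4: a = realloc(a, 10) -> a = 0; heap: [0-9 ALLOC][10-13 FREE][14-16 ALLOC][17-27 FREE]
Op 5: c = malloc(8) -> c = 17; heap: [0-9 ALLOC][10-13 FREE][14-16 ALLOC][17-24 ALLOC][25-27 FREE]
malloc(26): first-fit scan over [0-9 ALLOC][10-13 FREE][14-16 ALLOC][17-24 ALLOC][25-27 FREE] -> NULL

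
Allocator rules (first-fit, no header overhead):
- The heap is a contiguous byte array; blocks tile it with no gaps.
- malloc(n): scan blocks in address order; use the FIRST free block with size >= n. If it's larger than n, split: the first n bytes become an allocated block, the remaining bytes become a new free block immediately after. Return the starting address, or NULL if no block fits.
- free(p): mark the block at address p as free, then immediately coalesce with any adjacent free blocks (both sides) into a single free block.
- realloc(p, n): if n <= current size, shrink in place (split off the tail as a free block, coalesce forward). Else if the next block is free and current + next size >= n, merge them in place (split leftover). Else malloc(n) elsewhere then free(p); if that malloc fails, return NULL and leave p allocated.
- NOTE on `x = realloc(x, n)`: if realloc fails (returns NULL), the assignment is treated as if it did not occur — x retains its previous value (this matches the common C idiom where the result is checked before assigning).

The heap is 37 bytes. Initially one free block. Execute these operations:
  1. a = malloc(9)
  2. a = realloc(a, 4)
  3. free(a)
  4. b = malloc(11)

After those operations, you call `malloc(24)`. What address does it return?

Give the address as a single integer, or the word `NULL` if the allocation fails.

Op 1: a = malloc(9) -> a = 0; heap: [0-8 ALLOC][9-36 FREE]
Op 2: a = realloc(a, 4) -> a = 0; heap: [0-3 ALLOC][4-36 FREE]
Op 3: free(a) -> (freed a); heap: [0-36 FREE]
Op 4: b = malloc(11) -> b = 0; heap: [0-10 ALLOC][11-36 FREE]
malloc(24): first-fit scan over [0-10 ALLOC][11-36 FREE] -> 11

Answer: 11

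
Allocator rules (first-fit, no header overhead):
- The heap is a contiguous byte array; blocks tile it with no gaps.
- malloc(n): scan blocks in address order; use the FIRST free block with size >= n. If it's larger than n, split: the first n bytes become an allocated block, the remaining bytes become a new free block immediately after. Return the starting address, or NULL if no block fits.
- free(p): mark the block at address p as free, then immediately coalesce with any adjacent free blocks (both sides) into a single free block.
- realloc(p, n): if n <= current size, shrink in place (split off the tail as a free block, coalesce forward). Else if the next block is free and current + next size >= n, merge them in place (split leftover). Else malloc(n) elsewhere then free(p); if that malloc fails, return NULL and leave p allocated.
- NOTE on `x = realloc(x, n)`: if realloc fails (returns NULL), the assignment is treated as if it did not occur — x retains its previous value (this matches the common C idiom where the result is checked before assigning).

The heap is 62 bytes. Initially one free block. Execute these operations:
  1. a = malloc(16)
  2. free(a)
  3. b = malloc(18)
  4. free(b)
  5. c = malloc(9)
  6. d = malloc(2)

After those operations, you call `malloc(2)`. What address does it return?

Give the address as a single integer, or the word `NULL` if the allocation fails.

Op 1: a = malloc(16) -> a = 0; heap: [0-15 ALLOC][16-61 FREE]
Op 2: free(a) -> (freed a); heap: [0-61 FREE]
Op 3: b = malloc(18) -> b = 0; heap: [0-17 ALLOC][18-61 FREE]
Op 4: free(b) -> (freed b); heap: [0-61 FREE]
Op 5: c = malloc(9) -> c = 0; heap: [0-8 ALLOC][9-61 FREE]
Op 6: d = malloc(2) -> d = 9; heap: [0-8 ALLOC][9-10 ALLOC][11-61 FREE]
malloc(2): first-fit scan over [0-8 ALLOC][9-10 ALLOC][11-61 FREE] -> 11

Answer: 11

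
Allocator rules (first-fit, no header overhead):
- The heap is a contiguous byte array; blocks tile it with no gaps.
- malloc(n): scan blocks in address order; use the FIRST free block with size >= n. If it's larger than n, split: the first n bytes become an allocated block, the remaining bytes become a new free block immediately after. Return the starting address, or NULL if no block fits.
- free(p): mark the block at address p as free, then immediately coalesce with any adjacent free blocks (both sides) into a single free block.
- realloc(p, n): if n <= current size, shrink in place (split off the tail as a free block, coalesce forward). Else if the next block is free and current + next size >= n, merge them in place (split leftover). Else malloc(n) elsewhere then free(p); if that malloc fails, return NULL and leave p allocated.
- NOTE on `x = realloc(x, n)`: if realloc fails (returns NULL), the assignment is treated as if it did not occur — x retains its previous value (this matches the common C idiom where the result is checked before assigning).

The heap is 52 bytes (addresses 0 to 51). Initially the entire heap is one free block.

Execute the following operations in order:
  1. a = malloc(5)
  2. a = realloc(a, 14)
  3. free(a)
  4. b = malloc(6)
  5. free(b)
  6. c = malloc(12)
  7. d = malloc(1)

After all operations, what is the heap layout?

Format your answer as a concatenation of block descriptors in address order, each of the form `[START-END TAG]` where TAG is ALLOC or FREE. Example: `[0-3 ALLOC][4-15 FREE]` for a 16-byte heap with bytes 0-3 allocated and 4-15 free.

Answer: [0-11 ALLOC][12-12 ALLOC][13-51 FREE]

Derivation:
Op 1: a = malloc(5) -> a = 0; heap: [0-4 ALLOC][5-51 FREE]
Op 2: a = realloc(a, 14) -> a = 0; heap: [0-13 ALLOC][14-51 FREE]
Op 3: free(a) -> (freed a); heap: [0-51 FREE]
Op 4: b = malloc(6) -> b = 0; heap: [0-5 ALLOC][6-51 FREE]
Op 5: free(b) -> (freed b); heap: [0-51 FREE]
Op 6: c = malloc(12) -> c = 0; heap: [0-11 ALLOC][12-51 FREE]
Op 7: d = malloc(1) -> d = 12; heap: [0-11 ALLOC][12-12 ALLOC][13-51 FREE]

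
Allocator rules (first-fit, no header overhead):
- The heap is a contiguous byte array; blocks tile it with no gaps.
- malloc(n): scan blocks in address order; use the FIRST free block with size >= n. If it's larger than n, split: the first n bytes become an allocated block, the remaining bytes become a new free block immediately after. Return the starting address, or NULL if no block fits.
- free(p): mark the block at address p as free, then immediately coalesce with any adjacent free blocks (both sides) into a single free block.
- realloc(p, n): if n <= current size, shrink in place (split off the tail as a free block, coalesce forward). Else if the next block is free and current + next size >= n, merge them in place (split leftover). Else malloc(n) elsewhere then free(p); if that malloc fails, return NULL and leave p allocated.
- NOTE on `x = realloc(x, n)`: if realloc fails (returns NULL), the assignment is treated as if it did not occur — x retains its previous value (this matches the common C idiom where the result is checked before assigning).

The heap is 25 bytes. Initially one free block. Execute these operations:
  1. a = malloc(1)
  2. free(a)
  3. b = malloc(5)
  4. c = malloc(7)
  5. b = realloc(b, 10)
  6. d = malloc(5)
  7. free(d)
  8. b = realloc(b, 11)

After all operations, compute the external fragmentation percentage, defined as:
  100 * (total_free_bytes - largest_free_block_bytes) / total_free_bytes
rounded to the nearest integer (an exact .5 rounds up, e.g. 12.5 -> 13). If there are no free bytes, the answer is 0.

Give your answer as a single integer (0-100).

Op 1: a = malloc(1) -> a = 0; heap: [0-0 ALLOC][1-24 FREE]
Op 2: free(a) -> (freed a); heap: [0-24 FREE]
Op 3: b = malloc(5) -> b = 0; heap: [0-4 ALLOC][5-24 FREE]
Op 4: c = malloc(7) -> c = 5; heap: [0-4 ALLOC][5-11 ALLOC][12-24 FREE]
Op 5: b = realloc(b, 10) -> b = 12; heap: [0-4 FREE][5-11 ALLOC][12-21 ALLOC][22-24 FREE]
Op 6: d = malloc(5) -> d = 0; heap: [0-4 ALLOC][5-11 ALLOC][12-21 ALLOC][22-24 FREE]
Op 7: free(d) -> (freed d); heap: [0-4 FREE][5-11 ALLOC][12-21 ALLOC][22-24 FREE]
Op 8: b = realloc(b, 11) -> b = 12; heap: [0-4 FREE][5-11 ALLOC][12-22 ALLOC][23-24 FREE]
Free blocks: [5 2] total_free=7 largest=5 -> 100*(7-5)/7 = 200/7 ≈ 28.571 -> rounds to 29

Answer: 29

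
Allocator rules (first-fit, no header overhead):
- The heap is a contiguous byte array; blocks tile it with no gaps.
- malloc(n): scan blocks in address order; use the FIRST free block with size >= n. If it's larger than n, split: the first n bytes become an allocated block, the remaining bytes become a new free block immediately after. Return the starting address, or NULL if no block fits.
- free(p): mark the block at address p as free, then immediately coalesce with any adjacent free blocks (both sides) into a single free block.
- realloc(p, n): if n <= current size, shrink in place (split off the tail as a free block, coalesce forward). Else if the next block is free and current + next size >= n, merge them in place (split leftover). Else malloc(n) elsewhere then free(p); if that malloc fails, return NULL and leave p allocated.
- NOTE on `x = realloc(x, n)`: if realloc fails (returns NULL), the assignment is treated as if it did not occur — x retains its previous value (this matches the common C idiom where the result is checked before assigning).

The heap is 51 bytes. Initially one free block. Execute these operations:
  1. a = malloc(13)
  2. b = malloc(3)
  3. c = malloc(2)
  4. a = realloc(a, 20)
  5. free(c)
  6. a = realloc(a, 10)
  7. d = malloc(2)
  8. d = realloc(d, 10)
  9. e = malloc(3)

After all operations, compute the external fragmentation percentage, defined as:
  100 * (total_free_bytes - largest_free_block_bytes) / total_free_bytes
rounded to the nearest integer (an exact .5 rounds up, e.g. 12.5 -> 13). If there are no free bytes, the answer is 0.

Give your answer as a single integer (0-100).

Answer: 8

Derivation:
Op 1: a = malloc(13) -> a = 0; heap: [0-12 ALLOC][13-50 FREE]
Op 2: b = malloc(3) -> b = 13; heap: [0-12 ALLOC][13-15 ALLOC][16-50 FREE]
Op 3: c = malloc(2) -> c = 16; heap: [0-12 ALLOC][13-15 ALLOC][16-17 ALLOC][18-50 FREE]
Op 4: a = realloc(a, 20) -> a = 18; heap: [0-12 FREE][13-15 ALLOC][16-17 ALLOC][18-37 ALLOC][38-50 FREE]
Op 5: free(c) -> (freed c); heap: [0-12 FREE][13-15 ALLOC][16-17 FREE][18-37 ALLOC][38-50 FREE]
Op 6: a = realloc(a, 10) -> a = 18; heap: [0-12 FREE][13-15 ALLOC][16-17 FREE][18-27 ALLOC][28-50 FREE]
Op 7: d = malloc(2) -> d = 0; heap: [0-1 ALLOC][2-12 FREE][13-15 ALLOC][16-17 FREE][18-27 ALLOC][28-50 FREE]
Op 8: d = realloc(d, 10) -> d = 0; heap: [0-9 ALLOC][10-12 FREE][13-15 ALLOC][16-17 FREE][18-27 ALLOC][28-50 FREE]
Op 9: e = malloc(3) -> e = 10; heap: [0-9 ALLOC][10-12 ALLOC][13-15 ALLOC][16-17 FREE][18-27 ALLOC][28-50 FREE]
Free blocks: [2 23] total_free=25 largest=23 -> 100*(25-23)/25 = 200/25 = 8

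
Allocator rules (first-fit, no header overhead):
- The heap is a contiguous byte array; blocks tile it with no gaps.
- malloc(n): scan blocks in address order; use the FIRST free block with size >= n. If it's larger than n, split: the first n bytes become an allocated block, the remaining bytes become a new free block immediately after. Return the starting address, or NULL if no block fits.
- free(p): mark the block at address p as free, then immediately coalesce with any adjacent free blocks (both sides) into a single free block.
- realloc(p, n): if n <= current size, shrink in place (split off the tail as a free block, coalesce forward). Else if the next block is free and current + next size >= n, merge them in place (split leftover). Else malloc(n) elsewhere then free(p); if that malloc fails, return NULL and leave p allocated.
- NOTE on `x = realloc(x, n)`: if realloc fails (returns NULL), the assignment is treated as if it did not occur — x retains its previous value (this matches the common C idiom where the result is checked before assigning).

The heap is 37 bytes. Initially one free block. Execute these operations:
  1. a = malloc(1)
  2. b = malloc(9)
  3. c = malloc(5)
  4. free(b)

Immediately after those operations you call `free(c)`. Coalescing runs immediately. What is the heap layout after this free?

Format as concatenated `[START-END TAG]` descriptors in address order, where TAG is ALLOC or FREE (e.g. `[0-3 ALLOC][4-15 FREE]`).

Answer: [0-0 ALLOC][1-36 FREE]

Derivation:
Op 1: a = malloc(1) -> a = 0; heap: [0-0 ALLOC][1-36 FREE]
Op 2: b = malloc(9) -> b = 1; heap: [0-0 ALLOC][1-9 ALLOC][10-36 FREE]
Op 3: c = malloc(5) -> c = 10; heap: [0-0 ALLOC][1-9 ALLOC][10-14 ALLOC][15-36 FREE]
Op 4: free(b) -> (freed b); heap: [0-0 ALLOC][1-9 FREE][10-14 ALLOC][15-36 FREE]
free(c): c = 10 -> block [10-14 ALLOC]; mark free, coalesce with adjacent free neighbors -> [0-0 ALLOC][1-36 FREE]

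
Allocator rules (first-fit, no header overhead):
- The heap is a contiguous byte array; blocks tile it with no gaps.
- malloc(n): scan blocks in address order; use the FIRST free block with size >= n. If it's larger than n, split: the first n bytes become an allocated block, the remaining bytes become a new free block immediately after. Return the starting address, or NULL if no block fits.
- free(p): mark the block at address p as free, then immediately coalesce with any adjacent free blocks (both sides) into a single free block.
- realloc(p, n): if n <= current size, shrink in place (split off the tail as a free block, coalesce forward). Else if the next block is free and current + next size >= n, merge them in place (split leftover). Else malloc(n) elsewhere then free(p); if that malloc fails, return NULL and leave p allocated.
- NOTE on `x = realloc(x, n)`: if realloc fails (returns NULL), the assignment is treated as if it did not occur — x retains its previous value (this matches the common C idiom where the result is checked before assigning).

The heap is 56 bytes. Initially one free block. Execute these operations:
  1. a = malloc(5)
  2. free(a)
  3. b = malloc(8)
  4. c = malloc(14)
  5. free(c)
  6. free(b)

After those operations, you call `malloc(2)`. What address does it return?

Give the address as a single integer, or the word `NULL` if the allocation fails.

Op 1: a = malloc(5) -> a = 0; heap: [0-4 ALLOC][5-55 FREE]
Op 2: free(a) -> (freed a); heap: [0-55 FREE]
Op 3: b = malloc(8) -> b = 0; heap: [0-7 ALLOC][8-55 FREE]
Op 4: c = malloc(14) -> c = 8; heap: [0-7 ALLOC][8-21 ALLOC][22-55 FREE]
Op 5: free(c) -> (freed c); heap: [0-7 ALLOC][8-55 FREE]
Op 6: free(b) -> (freed b); heap: [0-55 FREE]
malloc(2): first-fit scan over [0-55 FREE] -> 0

Answer: 0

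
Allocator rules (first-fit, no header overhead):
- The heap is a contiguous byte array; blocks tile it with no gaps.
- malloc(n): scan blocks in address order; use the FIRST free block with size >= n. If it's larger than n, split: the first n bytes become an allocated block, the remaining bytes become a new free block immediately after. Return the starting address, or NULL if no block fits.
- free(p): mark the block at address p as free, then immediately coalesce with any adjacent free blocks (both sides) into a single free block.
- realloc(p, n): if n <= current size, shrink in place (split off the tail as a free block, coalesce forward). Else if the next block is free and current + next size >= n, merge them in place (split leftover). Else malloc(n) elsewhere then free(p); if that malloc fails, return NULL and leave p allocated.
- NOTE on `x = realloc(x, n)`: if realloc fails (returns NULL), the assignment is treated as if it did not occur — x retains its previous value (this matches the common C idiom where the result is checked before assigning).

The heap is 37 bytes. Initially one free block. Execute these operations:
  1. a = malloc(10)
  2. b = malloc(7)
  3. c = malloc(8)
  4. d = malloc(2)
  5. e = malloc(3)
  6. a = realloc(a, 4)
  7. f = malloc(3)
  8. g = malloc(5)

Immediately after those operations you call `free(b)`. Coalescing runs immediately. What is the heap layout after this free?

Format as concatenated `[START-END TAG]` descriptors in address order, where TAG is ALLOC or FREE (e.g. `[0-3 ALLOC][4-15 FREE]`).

Op 1: a = malloc(10) -> a = 0; heap: [0-9 ALLOC][10-36 FREE]
Op 2: b = malloc(7) -> b = 10; heap: [0-9 ALLOC][10-16 ALLOC][17-36 FREE]
Op 3: c = malloc(8) -> c = 17; heap: [0-9 ALLOC][10-16 ALLOC][17-24 ALLOC][25-36 FREE]
Op 4: d = malloc(2) -> d = 25; heap: [0-9 ALLOC][10-16 ALLOC][17-24 ALLOC][25-26 ALLOC][27-36 FREE]
Op 5: e = malloc(3) -> e = 27; heap: [0-9 ALLOC][10-16 ALLOC][17-24 ALLOC][25-26 ALLOC][27-29 ALLOC][30-36 FREE]
Op 6: a = realloc(a, 4) -> a = 0; heap: [0-3 ALLOC][4-9 FREE][10-16 ALLOC][17-24 ALLOC][25-26 ALLOC][27-29 ALLOC][30-36 FREE]
Op 7: f = malloc(3) -> f = 4; heap: [0-3 ALLOC][4-6 ALLOC][7-9 FREE][10-16 ALLOC][17-24 ALLOC][25-26 ALLOC][27-29 ALLOC][30-36 FREE]
Op 8: g = malloc(5) -> g = 30; heap: [0-3 ALLOC][4-6 ALLOC][7-9 FREE][10-16 ALLOC][17-24 ALLOC][25-26 ALLOC][27-29 ALLOC][30-34 ALLOC][35-36 FREE]
free(b): b = 10 -> block [10-16 ALLOC]; mark free, coalesce with adjacent free neighbors -> [0-3 ALLOC][4-6 ALLOC][7-16 FREE][17-24 ALLOC][25-26 ALLOC][27-29 ALLOC][30-34 ALLOC][35-36 FREE]

Answer: [0-3 ALLOC][4-6 ALLOC][7-16 FREE][17-24 ALLOC][25-26 ALLOC][27-29 ALLOC][30-34 ALLOC][35-36 FREE]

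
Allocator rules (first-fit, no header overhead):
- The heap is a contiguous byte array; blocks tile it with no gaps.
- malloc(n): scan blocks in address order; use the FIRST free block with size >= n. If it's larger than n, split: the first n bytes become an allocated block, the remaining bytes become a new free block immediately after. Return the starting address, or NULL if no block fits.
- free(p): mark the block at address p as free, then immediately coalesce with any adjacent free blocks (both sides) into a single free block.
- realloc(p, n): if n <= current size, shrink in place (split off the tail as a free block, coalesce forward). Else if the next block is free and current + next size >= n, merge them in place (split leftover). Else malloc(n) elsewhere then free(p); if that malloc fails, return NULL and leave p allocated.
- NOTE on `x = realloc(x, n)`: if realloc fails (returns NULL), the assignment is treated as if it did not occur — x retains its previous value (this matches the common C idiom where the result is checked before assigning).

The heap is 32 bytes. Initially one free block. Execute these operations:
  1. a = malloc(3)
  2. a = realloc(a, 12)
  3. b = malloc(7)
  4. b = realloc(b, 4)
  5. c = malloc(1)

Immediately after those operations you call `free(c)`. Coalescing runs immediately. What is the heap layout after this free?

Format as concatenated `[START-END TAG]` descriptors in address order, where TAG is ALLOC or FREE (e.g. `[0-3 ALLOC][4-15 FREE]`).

Answer: [0-11 ALLOC][12-15 ALLOC][16-31 FREE]

Derivation:
Op 1: a = malloc(3) -> a = 0; heap: [0-2 ALLOC][3-31 FREE]
Op 2: a = realloc(a, 12) -> a = 0; heap: [0-11 ALLOC][12-31 FREE]
Op 3: b = malloc(7) -> b = 12; heap: [0-11 ALLOC][12-18 ALLOC][19-31 FREE]
Op 4: b = realloc(b, 4) -> b = 12; heap: [0-11 ALLOC][12-15 ALLOC][16-31 FREE]
Op 5: c = malloc(1) -> c = 16; heap: [0-11 ALLOC][12-15 ALLOC][16-16 ALLOC][17-31 FREE]
free(c): c = 16 -> block [16-16 ALLOC]; mark free, coalesce with adjacent free neighbors -> [0-11 ALLOC][12-15 ALLOC][16-31 FREE]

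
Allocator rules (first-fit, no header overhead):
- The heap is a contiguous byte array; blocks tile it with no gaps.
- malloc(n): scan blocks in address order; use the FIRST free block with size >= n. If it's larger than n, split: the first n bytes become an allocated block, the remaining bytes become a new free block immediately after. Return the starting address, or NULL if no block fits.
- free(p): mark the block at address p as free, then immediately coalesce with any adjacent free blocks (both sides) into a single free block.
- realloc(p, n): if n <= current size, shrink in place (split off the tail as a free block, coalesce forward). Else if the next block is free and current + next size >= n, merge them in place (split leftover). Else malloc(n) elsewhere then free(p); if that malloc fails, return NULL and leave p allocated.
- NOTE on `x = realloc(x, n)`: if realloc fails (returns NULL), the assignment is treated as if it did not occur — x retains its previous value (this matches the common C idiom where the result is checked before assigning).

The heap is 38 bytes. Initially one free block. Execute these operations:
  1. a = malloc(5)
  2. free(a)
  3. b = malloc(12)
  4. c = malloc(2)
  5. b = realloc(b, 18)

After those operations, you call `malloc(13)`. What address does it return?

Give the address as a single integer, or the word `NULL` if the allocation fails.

Answer: NULL

Derivation:
Op 1: a = malloc(5) -> a = 0; heap: [0-4 ALLOC][5-37 FREE]
Op 2: free(a) -> (freed a); heap: [0-37 FREE]
Op 3: b = malloc(12) -> b = 0; heap: [0-11 ALLOC][12-37 FREE]
Op 4: c = malloc(2) -> c = 12; heap: [0-11 ALLOC][12-13 ALLOC][14-37 FREE]
Op 5: b = realloc(b, 18) -> b = 14; heap: [0-11 FREE][12-13 ALLOC][14-31 ALLOC][32-37 FREE]
malloc(13): first-fit scan over [0-11 FREE][12-13 ALLOC][14-31 ALLOC][32-37 FREE] -> NULL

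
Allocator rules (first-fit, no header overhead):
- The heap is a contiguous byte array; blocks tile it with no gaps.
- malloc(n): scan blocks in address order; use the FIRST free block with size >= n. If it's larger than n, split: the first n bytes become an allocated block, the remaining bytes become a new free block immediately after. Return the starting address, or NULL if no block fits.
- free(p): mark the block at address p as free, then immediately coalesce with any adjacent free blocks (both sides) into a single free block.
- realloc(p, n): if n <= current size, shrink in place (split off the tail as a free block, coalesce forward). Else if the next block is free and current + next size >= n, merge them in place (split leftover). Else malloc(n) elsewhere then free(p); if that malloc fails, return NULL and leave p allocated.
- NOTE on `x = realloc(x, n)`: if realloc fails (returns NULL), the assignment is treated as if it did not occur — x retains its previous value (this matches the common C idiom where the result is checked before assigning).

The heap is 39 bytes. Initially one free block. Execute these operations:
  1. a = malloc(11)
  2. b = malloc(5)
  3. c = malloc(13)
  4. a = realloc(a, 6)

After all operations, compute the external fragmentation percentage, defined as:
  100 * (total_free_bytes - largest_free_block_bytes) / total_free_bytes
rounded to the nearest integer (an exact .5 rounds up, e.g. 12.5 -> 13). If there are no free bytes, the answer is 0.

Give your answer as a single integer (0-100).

Answer: 33

Derivation:
Op 1: a = malloc(11) -> a = 0; heap: [0-10 ALLOC][11-38 FREE]
Op 2: b = malloc(5) -> b = 11; heap: [0-10 ALLOC][11-15 ALLOC][16-38 FREE]
Op 3: c = malloc(13) -> c = 16; heap: [0-10 ALLOC][11-15 ALLOC][16-28 ALLOC][29-38 FREE]
Op 4: a = realloc(a, 6) -> a = 0; heap: [0-5 ALLOC][6-10 FREE][11-15 ALLOC][16-28 ALLOC][29-38 FREE]
Free blocks: [5 10] total_free=15 largest=10 -> 100*(15-10)/15 = 500/15 ≈ 33.333 -> rounds to 33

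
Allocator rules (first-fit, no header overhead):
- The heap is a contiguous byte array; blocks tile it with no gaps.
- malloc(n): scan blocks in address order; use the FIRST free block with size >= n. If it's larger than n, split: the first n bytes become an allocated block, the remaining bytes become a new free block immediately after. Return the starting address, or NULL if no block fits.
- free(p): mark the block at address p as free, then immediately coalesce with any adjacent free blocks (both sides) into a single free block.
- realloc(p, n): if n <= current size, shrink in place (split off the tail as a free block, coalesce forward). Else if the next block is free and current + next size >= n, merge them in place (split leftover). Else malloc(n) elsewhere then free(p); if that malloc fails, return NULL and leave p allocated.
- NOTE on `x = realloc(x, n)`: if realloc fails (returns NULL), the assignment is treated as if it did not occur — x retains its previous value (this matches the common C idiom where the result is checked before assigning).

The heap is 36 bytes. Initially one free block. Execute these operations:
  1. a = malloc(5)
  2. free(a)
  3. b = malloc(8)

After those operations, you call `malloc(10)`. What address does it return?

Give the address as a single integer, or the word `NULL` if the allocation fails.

Op 1: a = malloc(5) -> a = 0; heap: [0-4 ALLOC][5-35 FREE]
Op 2: free(a) -> (freed a); heap: [0-35 FREE]
Op 3: b = malloc(8) -> b = 0; heap: [0-7 ALLOC][8-35 FREE]
malloc(10): first-fit scan over [0-7 ALLOC][8-35 FREE] -> 8

Answer: 8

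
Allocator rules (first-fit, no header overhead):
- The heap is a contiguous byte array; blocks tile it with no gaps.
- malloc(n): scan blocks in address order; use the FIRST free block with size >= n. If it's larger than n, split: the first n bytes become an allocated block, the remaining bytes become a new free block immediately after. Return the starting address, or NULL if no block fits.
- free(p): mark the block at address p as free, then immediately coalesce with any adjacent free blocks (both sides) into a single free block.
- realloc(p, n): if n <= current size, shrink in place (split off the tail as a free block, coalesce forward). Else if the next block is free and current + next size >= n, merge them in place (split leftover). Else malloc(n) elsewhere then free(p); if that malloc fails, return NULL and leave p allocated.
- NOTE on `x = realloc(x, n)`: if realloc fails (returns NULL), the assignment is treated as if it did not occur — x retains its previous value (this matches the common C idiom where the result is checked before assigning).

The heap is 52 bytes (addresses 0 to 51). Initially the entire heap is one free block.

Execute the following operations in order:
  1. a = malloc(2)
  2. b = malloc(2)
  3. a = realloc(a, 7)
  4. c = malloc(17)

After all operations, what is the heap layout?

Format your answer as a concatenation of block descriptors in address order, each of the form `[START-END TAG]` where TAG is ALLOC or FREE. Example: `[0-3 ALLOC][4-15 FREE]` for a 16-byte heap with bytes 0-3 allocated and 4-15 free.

Answer: [0-1 FREE][2-3 ALLOC][4-10 ALLOC][11-27 ALLOC][28-51 FREE]

Derivation:
Op 1: a = malloc(2) -> a = 0; heap: [0-1 ALLOC][2-51 FREE]
Op 2: b = malloc(2) -> b = 2; heap: [0-1 ALLOC][2-3 ALLOC][4-51 FREE]
Op 3: a = realloc(a, 7) -> a = 4; heap: [0-1 FREE][2-3 ALLOC][4-10 ALLOC][11-51 FREE]
Op 4: c = malloc(17) -> c = 11; heap: [0-1 FREE][2-3 ALLOC][4-10 ALLOC][11-27 ALLOC][28-51 FREE]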